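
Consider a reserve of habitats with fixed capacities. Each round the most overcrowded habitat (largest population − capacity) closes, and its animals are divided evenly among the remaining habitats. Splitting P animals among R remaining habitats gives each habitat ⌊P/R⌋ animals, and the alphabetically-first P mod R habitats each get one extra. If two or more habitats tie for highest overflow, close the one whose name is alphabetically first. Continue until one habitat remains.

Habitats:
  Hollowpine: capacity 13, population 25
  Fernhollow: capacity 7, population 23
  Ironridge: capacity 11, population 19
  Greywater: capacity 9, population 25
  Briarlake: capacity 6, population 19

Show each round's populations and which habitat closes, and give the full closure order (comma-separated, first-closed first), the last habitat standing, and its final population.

Closure order: Fernhollow, Greywater, Briarlake, Hollowpine
Last habitat: Ironridge with 111 animals

Round 1: Briarlake=19 Fernhollow=23 Greywater=25 Hollowpine=25 Ironridge=19 → close Fernhollow (overflow 16)
  23÷4 = 5 each, +1 to first 3
Round 2: Briarlake=25 Greywater=31 Hollowpine=31 Ironridge=24 → close Greywater (overflow 22)
  31÷3 = 10 each, +1 to first 1
Round 3: Briarlake=36 Hollowpine=41 Ironridge=34 → close Briarlake (overflow 30)
  36÷2 = 18 each, +1 to first 0
Round 4: Hollowpine=59 Ironridge=52 → close Hollowpine (overflow 46)
  59÷1 = 59 each, +1 to first 0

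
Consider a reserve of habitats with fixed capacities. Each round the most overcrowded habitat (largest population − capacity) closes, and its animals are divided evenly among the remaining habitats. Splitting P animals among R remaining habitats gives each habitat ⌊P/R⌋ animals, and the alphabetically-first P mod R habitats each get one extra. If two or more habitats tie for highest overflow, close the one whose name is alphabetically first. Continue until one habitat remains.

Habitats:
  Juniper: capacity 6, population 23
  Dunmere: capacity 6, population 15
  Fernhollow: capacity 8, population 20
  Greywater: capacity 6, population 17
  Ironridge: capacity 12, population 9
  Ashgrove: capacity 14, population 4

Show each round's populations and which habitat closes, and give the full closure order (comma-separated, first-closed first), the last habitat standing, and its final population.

Round 1: Ashgrove=4 Dunmere=15 Fernhollow=20 Greywater=17 Ironridge=9 Juniper=23 → close Juniper (overflow 17)
  23÷5 = 4 each, +1 to first 3
Round 2: Ashgrove=9 Dunmere=20 Fernhollow=25 Greywater=21 Ironridge=13 → close Fernhollow (overflow 17)
  25÷4 = 6 each, +1 to first 1
Round 3: Ashgrove=16 Dunmere=26 Greywater=27 Ironridge=19 → close Greywater (overflow 21)
  27÷3 = 9 each, +1 to first 0
Round 4: Ashgrove=25 Dunmere=35 Ironridge=28 → close Dunmere (overflow 29)
  35÷2 = 17 each, +1 to first 1
Round 5: Ashgrove=43 Ironridge=45 → close Ironridge (overflow 33)
  45÷1 = 45 each, +1 to first 0

Closure order: Juniper, Fernhollow, Greywater, Dunmere, Ironridge
Last habitat: Ashgrove with 88 animals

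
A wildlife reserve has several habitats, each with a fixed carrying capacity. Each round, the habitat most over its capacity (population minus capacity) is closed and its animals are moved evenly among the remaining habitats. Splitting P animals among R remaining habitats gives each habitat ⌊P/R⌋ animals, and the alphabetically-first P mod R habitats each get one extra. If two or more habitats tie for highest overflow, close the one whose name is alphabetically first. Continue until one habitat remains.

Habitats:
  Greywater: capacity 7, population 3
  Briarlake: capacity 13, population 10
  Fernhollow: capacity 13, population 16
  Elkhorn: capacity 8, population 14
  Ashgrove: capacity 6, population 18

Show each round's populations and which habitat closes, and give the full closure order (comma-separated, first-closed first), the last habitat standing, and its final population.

Closure order: Ashgrove, Elkhorn, Fernhollow, Briarlake
Last habitat: Greywater with 61 animals

Round 1: Ashgrove=18 Briarlake=10 Elkhorn=14 Fernhollow=16 Greywater=3 → close Ashgrove (overflow 12)
  18÷4 = 4 each, +1 to first 2
Round 2: Briarlake=15 Elkhorn=19 Fernhollow=20 Greywater=7 → close Elkhorn (overflow 11)
  19÷3 = 6 each, +1 to first 1
Round 3: Briarlake=22 Fernhollow=26 Greywater=13 → close Fernhollow (overflow 13)
  26÷2 = 13 each, +1 to first 0
Round 4: Briarlake=35 Greywater=26 → close Briarlake (overflow 22)
  35÷1 = 35 each, +1 to first 0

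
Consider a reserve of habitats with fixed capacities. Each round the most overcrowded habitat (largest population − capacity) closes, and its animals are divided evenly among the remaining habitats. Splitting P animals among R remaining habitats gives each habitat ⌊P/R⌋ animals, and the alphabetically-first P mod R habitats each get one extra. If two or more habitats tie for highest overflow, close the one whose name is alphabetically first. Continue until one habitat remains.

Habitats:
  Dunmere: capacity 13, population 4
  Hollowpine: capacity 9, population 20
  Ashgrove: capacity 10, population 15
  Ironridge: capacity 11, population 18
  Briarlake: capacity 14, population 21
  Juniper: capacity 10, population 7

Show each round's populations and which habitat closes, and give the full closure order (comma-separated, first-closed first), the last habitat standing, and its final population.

Round 1: Ashgrove=15 Briarlake=21 Dunmere=4 Hollowpine=20 Ironridge=18 Juniper=7 → close Hollowpine (overflow 11)
  20÷5 = 4 each, +1 to first 0
Round 2: Ashgrove=19 Briarlake=25 Dunmere=8 Ironridge=22 Juniper=11 → close Briarlake (overflow 11)
  25÷4 = 6 each, +1 to first 1
Round 3: Ashgrove=26 Dunmere=14 Ironridge=28 Juniper=17 → close Ironridge (overflow 17)
  28÷3 = 9 each, +1 to first 1
Round 4: Ashgrove=36 Dunmere=23 Juniper=26 → close Ashgrove (overflow 26)
  36÷2 = 18 each, +1 to first 0
Round 5: Dunmere=41 Juniper=44 → close Juniper (overflow 34)
  44÷1 = 44 each, +1 to first 0

Closure order: Hollowpine, Briarlake, Ironridge, Ashgrove, Juniper
Last habitat: Dunmere with 85 animals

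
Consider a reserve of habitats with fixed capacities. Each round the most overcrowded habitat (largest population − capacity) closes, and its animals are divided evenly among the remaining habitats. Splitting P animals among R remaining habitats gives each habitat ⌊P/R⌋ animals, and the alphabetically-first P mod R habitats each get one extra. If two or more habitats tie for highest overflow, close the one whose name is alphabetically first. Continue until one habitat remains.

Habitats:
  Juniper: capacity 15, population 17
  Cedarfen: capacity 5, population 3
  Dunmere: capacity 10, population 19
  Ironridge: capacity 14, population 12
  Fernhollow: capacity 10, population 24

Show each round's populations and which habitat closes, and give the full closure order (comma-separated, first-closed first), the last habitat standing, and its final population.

Round 1: Cedarfen=3 Dunmere=19 Fernhollow=24 Ironridge=12 Juniper=17 → close Fernhollow (overflow 14)
  24÷4 = 6 each, +1 to first 0
Round 2: Cedarfen=9 Dunmere=25 Ironridge=18 Juniper=23 → close Dunmere (overflow 15)
  25÷3 = 8 each, +1 to first 1
Round 3: Cedarfen=18 Ironridge=26 Juniper=31 → close Juniper (overflow 16)
  31÷2 = 15 each, +1 to first 1
Round 4: Cedarfen=34 Ironridge=41 → close Cedarfen (overflow 29)
  34÷1 = 34 each, +1 to first 0

Closure order: Fernhollow, Dunmere, Juniper, Cedarfen
Last habitat: Ironridge with 75 animals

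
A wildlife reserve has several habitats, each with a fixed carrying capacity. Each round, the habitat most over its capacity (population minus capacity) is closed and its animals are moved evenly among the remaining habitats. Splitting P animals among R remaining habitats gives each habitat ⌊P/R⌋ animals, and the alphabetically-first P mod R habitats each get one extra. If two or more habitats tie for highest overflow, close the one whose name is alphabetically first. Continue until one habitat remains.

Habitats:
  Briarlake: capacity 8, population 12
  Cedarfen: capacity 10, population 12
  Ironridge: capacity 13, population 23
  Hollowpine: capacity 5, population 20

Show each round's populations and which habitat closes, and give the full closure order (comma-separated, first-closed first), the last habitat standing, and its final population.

Closure order: Hollowpine, Ironridge, Briarlake
Last habitat: Cedarfen with 67 animals

Round 1: Briarlake=12 Cedarfen=12 Hollowpine=20 Ironridge=23 → close Hollowpine (overflow 15)
  20÷3 = 6 each, +1 to first 2
Round 2: Briarlake=19 Cedarfen=19 Ironridge=29 → close Ironridge (overflow 16)
  29÷2 = 14 each, +1 to first 1
Round 3: Briarlake=34 Cedarfen=33 → close Briarlake (overflow 26)
  34÷1 = 34 each, +1 to first 0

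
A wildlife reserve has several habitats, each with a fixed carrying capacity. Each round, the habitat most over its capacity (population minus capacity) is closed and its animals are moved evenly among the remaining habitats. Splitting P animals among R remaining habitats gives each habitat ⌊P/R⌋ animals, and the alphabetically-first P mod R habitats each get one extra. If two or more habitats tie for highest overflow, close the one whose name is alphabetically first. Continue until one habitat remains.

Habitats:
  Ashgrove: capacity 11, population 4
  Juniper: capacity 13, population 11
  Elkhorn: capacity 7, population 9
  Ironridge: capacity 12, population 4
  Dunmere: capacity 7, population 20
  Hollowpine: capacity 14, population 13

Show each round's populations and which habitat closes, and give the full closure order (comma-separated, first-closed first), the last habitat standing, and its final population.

Round 1: Ashgrove=4 Dunmere=20 Elkhorn=9 Hollowpine=13 Ironridge=4 Juniper=11 → close Dunmere (overflow 13)
  20÷5 = 4 each, +1 to first 0
Round 2: Ashgrove=8 Elkhorn=13 Hollowpine=17 Ironridge=8 Juniper=15 → close Elkhorn (overflow 6)
  13÷4 = 3 each, +1 to first 1
Round 3: Ashgrove=12 Hollowpine=20 Ironridge=11 Juniper=18 → close Hollowpine (overflow 6)
  20÷3 = 6 each, +1 to first 2
Round 4: Ashgrove=19 Ironridge=18 Juniper=24 → close Juniper (overflow 11)
  24÷2 = 12 each, +1 to first 0
Round 5: Ashgrove=31 Ironridge=30 → close Ashgrove (overflow 20)
  31÷1 = 31 each, +1 to first 0

Closure order: Dunmere, Elkhorn, Hollowpine, Juniper, Ashgrove
Last habitat: Ironridge with 61 animals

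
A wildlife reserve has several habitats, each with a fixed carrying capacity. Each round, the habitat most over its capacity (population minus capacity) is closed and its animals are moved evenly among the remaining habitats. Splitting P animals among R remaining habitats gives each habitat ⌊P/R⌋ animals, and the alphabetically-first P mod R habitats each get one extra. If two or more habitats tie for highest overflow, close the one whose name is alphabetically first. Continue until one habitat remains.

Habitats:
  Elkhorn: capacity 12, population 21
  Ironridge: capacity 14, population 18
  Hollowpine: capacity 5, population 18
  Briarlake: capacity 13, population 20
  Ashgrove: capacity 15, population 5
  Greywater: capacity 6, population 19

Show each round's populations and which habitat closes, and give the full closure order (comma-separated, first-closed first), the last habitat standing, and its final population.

Closure order: Greywater, Hollowpine, Elkhorn, Briarlake, Ironridge
Last habitat: Ashgrove with 101 animals

Round 1: Ashgrove=5 Briarlake=20 Elkhorn=21 Greywater=19 Hollowpine=18 Ironridge=18 → close Greywater (overflow 13)
  19÷5 = 3 each, +1 to first 4
Round 2: Ashgrove=9 Briarlake=24 Elkhorn=25 Hollowpine=22 Ironridge=21 → close Hollowpine (overflow 17)
  22÷4 = 5 each, +1 to first 2
Round 3: Ashgrove=15 Briarlake=30 Elkhorn=30 Ironridge=26 → close Elkhorn (overflow 18)
  30÷3 = 10 each, +1 to first 0
Round 4: Ashgrove=25 Briarlake=40 Ironridge=36 → close Briarlake (overflow 27)
  40÷2 = 20 each, +1 to first 0
Round 5: Ashgrove=45 Ironridge=56 → close Ironridge (overflow 42)
  56÷1 = 56 each, +1 to first 0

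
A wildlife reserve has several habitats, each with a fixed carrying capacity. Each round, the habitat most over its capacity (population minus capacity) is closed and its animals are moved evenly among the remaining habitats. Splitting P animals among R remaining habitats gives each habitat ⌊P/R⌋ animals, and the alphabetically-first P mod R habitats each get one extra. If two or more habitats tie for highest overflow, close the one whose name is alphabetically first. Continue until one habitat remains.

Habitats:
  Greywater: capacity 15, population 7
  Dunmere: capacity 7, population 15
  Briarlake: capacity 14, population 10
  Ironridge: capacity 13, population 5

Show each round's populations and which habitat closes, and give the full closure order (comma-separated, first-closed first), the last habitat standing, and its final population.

Round 1: Briarlake=10 Dunmere=15 Greywater=7 Ironridge=5 → close Dunmere (overflow 8)
  15÷3 = 5 each, +1 to first 0
Round 2: Briarlake=15 Greywater=12 Ironridge=10 → close Briarlake (overflow 1)
  15÷2 = 7 each, +1 to first 1
Round 3: Greywater=20 Ironridge=17 → close Greywater (overflow 5)
  20÷1 = 20 each, +1 to first 0

Closure order: Dunmere, Briarlake, Greywater
Last habitat: Ironridge with 37 animals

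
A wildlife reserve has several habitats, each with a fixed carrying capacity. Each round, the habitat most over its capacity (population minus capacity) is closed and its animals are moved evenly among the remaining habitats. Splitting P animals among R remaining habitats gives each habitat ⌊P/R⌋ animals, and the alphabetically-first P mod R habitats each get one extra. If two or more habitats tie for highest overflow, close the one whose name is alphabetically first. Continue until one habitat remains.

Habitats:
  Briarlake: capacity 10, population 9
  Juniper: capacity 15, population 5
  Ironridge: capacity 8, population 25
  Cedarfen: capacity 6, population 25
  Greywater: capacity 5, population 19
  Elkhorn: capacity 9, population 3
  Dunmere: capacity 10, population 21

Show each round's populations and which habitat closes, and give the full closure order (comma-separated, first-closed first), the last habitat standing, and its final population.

Round 1: Briarlake=9 Cedarfen=25 Dunmere=21 Elkhorn=3 Greywater=19 Ironridge=25 Juniper=5 → close Cedarfen (overflow 19)
  25÷6 = 4 each, +1 to first 1
Round 2: Briarlake=14 Dunmere=25 Elkhorn=7 Greywater=23 Ironridge=29 Juniper=9 → close Ironridge (overflow 21)
  29÷5 = 5 each, +1 to first 4
Round 3: Briarlake=20 Dunmere=31 Elkhorn=13 Greywater=29 Juniper=14 → close Greywater (overflow 24)
  29÷4 = 7 each, +1 to first 1
Round 4: Briarlake=28 Dunmere=38 Elkhorn=20 Juniper=21 → close Dunmere (overflow 28)
  38÷3 = 12 each, +1 to first 2
Round 5: Briarlake=41 Elkhorn=33 Juniper=33 → close Briarlake (overflow 31)
  41÷2 = 20 each, +1 to first 1
Round 6: Elkhorn=54 Juniper=53 → close Elkhorn (overflow 45)
  54÷1 = 54 each, +1 to first 0

Closure order: Cedarfen, Ironridge, Greywater, Dunmere, Briarlake, Elkhorn
Last habitat: Juniper with 107 animals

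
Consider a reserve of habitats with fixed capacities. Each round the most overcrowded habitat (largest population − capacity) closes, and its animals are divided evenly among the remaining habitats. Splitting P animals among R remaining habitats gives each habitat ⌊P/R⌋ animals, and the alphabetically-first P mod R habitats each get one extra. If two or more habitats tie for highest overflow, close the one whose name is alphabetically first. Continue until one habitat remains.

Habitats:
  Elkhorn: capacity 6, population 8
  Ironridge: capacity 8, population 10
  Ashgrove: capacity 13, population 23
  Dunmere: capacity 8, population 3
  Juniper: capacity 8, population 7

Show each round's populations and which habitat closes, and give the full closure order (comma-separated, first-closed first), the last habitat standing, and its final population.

Round 1: Ashgrove=23 Dunmere=3 Elkhorn=8 Ironridge=10 Juniper=7 → close Ashgrove (overflow 10)
  23÷4 = 5 each, +1 to first 3
Round 2: Dunmere=9 Elkhorn=14 Ironridge=16 Juniper=12 → close Elkhorn (overflow 8)
  14÷3 = 4 each, +1 to first 2
Round 3: Dunmere=14 Ironridge=21 Juniper=16 → close Ironridge (overflow 13)
  21÷2 = 10 each, +1 to first 1
Round 4: Dunmere=25 Juniper=26 → close Juniper (overflow 18)
  26÷1 = 26 each, +1 to first 0

Closure order: Ashgrove, Elkhorn, Ironridge, Juniper
Last habitat: Dunmere with 51 animals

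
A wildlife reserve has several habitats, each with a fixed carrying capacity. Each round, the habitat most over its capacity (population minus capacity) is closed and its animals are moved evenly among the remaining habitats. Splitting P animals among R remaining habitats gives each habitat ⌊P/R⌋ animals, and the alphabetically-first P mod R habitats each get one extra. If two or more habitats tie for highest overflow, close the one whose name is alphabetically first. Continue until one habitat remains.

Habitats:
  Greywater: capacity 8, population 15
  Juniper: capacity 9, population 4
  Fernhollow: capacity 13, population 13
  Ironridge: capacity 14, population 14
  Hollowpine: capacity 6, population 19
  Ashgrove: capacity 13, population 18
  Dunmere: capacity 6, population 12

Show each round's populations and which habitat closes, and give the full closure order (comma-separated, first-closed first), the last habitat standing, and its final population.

Closure order: Hollowpine, Greywater, Ashgrove, Dunmere, Fernhollow, Ironridge
Last habitat: Juniper with 95 animals

Round 1: Ashgrove=18 Dunmere=12 Fernhollow=13 Greywater=15 Hollowpine=19 Ironridge=14 Juniper=4 → close Hollowpine (overflow 13)
  19÷6 = 3 each, +1 to first 1
Round 2: Ashgrove=22 Dunmere=15 Fernhollow=16 Greywater=18 Ironridge=17 Juniper=7 → close Greywater (overflow 10)
  18÷5 = 3 each, +1 to first 3
Round 3: Ashgrove=26 Dunmere=19 Fernhollow=20 Ironridge=20 Juniper=10 → close Ashgrove (overflow 13)
  26÷4 = 6 each, +1 to first 2
Round 4: Dunmere=26 Fernhollow=27 Ironridge=26 Juniper=16 → close Dunmere (overflow 20)
  26÷3 = 8 each, +1 to first 2
Round 5: Fernhollow=36 Ironridge=35 Juniper=24 → close Fernhollow (overflow 23)
  36÷2 = 18 each, +1 to first 0
Round 6: Ironridge=53 Juniper=42 → close Ironridge (overflow 39)
  53÷1 = 53 each, +1 to first 0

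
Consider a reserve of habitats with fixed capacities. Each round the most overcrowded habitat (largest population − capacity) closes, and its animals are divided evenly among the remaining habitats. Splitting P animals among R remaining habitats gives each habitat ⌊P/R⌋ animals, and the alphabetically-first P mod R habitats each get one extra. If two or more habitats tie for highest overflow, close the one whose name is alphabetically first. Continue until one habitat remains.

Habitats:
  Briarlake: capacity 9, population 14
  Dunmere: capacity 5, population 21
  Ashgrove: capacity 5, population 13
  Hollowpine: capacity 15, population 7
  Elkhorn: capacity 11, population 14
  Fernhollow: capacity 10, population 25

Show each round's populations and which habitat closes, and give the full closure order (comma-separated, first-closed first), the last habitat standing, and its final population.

Closure order: Dunmere, Fernhollow, Ashgrove, Briarlake, Elkhorn
Last habitat: Hollowpine with 94 animals

Round 1: Ashgrove=13 Briarlake=14 Dunmere=21 Elkhorn=14 Fernhollow=25 Hollowpine=7 → close Dunmere (overflow 16)
  21÷5 = 4 each, +1 to first 1
Round 2: Ashgrove=18 Briarlake=18 Elkhorn=18 Fernhollow=29 Hollowpine=11 → close Fernhollow (overflow 19)
  29÷4 = 7 each, +1 to first 1
Round 3: Ashgrove=26 Briarlake=25 Elkhorn=25 Hollowpine=18 → close Ashgrove (overflow 21)
  26÷3 = 8 each, +1 to first 2
Round 4: Briarlake=34 Elkhorn=34 Hollowpine=26 → close Briarlake (overflow 25)
  34÷2 = 17 each, +1 to first 0
Round 5: Elkhorn=51 Hollowpine=43 → close Elkhorn (overflow 40)
  51÷1 = 51 each, +1 to first 0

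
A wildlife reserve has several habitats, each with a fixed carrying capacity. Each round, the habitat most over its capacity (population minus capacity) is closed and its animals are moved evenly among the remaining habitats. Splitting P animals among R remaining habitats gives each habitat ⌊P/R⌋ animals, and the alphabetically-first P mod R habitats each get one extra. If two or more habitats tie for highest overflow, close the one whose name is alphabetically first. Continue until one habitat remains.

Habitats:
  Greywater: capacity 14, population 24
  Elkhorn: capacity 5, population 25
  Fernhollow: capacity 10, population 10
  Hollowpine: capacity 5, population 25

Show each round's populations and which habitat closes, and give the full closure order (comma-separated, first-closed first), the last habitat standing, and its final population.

Round 1: Elkhorn=25 Fernhollow=10 Greywater=24 Hollowpine=25 → close Elkhorn (overflow 20)
  25÷3 = 8 each, +1 to first 1
Round 2: Fernhollow=19 Greywater=32 Hollowpine=33 → close Hollowpine (overflow 28)
  33÷2 = 16 each, +1 to first 1
Round 3: Fernhollow=36 Greywater=48 → close Greywater (overflow 34)
  48÷1 = 48 each, +1 to first 0

Closure order: Elkhorn, Hollowpine, Greywater
Last habitat: Fernhollow with 84 animals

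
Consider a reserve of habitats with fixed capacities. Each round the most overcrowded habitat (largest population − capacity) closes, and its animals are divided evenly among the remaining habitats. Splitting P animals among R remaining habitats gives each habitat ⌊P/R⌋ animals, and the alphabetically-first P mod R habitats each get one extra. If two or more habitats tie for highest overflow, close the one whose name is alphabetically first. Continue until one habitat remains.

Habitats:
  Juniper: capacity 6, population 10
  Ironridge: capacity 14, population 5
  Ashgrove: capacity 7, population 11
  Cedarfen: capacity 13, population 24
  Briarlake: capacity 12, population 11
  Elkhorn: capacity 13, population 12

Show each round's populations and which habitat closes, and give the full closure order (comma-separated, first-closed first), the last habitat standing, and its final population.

Closure order: Cedarfen, Ashgrove, Juniper, Briarlake, Elkhorn
Last habitat: Ironridge with 73 animals

Round 1: Ashgrove=11 Briarlake=11 Cedarfen=24 Elkhorn=12 Ironridge=5 Juniper=10 → close Cedarfen (overflow 11)
  24÷5 = 4 each, +1 to first 4
Round 2: Ashgrove=16 Briarlake=16 Elkhorn=17 Ironridge=10 Juniper=14 → close Ashgrove (overflow 9)
  16÷4 = 4 each, +1 to first 0
Round 3: Briarlake=20 Elkhorn=21 Ironridge=14 Juniper=18 → close Juniper (overflow 12)
  18÷3 = 6 each, +1 to first 0
Round 4: Briarlake=26 Elkhorn=27 Ironridge=20 → close Briarlake (overflow 14)
  26÷2 = 13 each, +1 to first 0
Round 5: Elkhorn=40 Ironridge=33 → close Elkhorn (overflow 27)
  40÷1 = 40 each, +1 to first 0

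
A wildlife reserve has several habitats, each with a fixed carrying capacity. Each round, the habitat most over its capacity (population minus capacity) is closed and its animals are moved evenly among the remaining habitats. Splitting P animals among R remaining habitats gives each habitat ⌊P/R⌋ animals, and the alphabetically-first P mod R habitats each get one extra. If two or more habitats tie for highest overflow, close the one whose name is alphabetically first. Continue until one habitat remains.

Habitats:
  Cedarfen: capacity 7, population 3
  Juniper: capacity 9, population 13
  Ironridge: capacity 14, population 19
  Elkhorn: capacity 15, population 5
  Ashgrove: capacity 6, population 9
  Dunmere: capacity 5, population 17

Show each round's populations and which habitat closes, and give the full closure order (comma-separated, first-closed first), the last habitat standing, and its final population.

Closure order: Dunmere, Ironridge, Ashgrove, Juniper, Cedarfen
Last habitat: Elkhorn with 66 animals

Round 1: Ashgrove=9 Cedarfen=3 Dunmere=17 Elkhorn=5 Ironridge=19 Juniper=13 → close Dunmere (overflow 12)
  17÷5 = 3 each, +1 to first 2
Round 2: Ashgrove=13 Cedarfen=7 Elkhorn=8 Ironridge=22 Juniper=16 → close Ironridge (overflow 8)
  22÷4 = 5 each, +1 to first 2
Round 3: Ashgrove=19 Cedarfen=13 Elkhorn=13 Juniper=21 → close Ashgrove (overflow 13)
  19÷3 = 6 each, +1 to first 1
Round 4: Cedarfen=20 Elkhorn=19 Juniper=27 → close Juniper (overflow 18)
  27÷2 = 13 each, +1 to first 1
Round 5: Cedarfen=34 Elkhorn=32 → close Cedarfen (overflow 27)
  34÷1 = 34 each, +1 to first 0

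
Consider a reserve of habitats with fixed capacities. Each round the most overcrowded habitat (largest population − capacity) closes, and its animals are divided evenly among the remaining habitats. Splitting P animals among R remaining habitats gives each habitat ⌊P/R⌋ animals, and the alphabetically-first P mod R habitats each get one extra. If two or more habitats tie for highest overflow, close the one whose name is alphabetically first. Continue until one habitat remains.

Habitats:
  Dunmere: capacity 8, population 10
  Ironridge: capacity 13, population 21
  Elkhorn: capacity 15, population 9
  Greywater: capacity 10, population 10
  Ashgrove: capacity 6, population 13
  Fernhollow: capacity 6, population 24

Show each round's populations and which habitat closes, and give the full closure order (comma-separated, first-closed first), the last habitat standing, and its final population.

Closure order: Fernhollow, Ashgrove, Ironridge, Dunmere, Greywater
Last habitat: Elkhorn with 87 animals

Round 1: Ashgrove=13 Dunmere=10 Elkhorn=9 Fernhollow=24 Greywater=10 Ironridge=21 → close Fernhollow (overflow 18)
  24÷5 = 4 each, +1 to first 4
Round 2: Ashgrove=18 Dunmere=15 Elkhorn=14 Greywater=15 Ironridge=25 → close Ashgrove (overflow 12)
  18÷4 = 4 each, +1 to first 2
Round 3: Dunmere=20 Elkhorn=19 Greywater=19 Ironridge=29 → close Ironridge (overflow 16)
  29÷3 = 9 each, +1 to first 2
Round 4: Dunmere=30 Elkhorn=29 Greywater=28 → close Dunmere (overflow 22)
  30÷2 = 15 each, +1 to first 0
Round 5: Elkhorn=44 Greywater=43 → close Greywater (overflow 33)
  43÷1 = 43 each, +1 to first 0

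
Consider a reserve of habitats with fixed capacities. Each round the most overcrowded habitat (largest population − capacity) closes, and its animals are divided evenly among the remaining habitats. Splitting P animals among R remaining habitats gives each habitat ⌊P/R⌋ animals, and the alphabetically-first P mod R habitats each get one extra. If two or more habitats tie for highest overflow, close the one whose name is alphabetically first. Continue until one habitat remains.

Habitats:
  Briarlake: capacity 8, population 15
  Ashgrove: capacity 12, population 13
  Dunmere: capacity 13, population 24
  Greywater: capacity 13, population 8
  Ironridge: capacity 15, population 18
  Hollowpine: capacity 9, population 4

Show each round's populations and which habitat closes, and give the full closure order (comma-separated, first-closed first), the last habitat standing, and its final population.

Closure order: Dunmere, Briarlake, Ironridge, Ashgrove, Greywater
Last habitat: Hollowpine with 82 animals

Round 1: Ashgrove=13 Briarlake=15 Dunmere=24 Greywater=8 Hollowpine=4 Ironridge=18 → close Dunmere (overflow 11)
  24÷5 = 4 each, +1 to first 4
Round 2: Ashgrove=18 Briarlake=20 Greywater=13 Hollowpine=9 Ironridge=22 → close Briarlake (overflow 12)
  20÷4 = 5 each, +1 to first 0
Round 3: Ashgrove=23 Greywater=18 Hollowpine=14 Ironridge=27 → close Ironridge (overflow 12)
  27÷3 = 9 each, +1 to first 0
Round 4: Ashgrove=32 Greywater=27 Hollowpine=23 → close Ashgrove (overflow 20)
  32÷2 = 16 each, +1 to first 0
Round 5: Greywater=43 Hollowpine=39 → close Greywater (overflow 30)
  43÷1 = 43 each, +1 to first 0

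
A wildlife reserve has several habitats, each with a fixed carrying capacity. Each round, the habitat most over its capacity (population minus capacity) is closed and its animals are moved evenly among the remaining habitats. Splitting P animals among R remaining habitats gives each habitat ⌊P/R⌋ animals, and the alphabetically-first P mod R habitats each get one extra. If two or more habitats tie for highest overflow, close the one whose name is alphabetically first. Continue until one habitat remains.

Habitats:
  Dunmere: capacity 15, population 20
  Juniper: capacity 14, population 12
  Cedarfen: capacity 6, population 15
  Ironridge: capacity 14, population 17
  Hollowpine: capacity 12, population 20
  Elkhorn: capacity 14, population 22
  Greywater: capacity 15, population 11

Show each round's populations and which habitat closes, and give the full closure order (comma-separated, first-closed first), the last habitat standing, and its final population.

Round 1: Cedarfen=15 Dunmere=20 Elkhorn=22 Greywater=11 Hollowpine=20 Ironridge=17 Juniper=12 → close Cedarfen (overflow 9)
  15÷6 = 2 each, +1 to first 3
Round 2: Dunmere=23 Elkhorn=25 Greywater=14 Hollowpine=22 Ironridge=19 Juniper=14 → close Elkhorn (overflow 11)
  25÷5 = 5 each, +1 to first 0
Round 3: Dunmere=28 Greywater=19 Hollowpine=27 Ironridge=24 Juniper=19 → close Hollowpine (overflow 15)
  27÷4 = 6 each, +1 to first 3
Round 4: Dunmere=35 Greywater=26 Ironridge=31 Juniper=25 → close Dunmere (overflow 20)
  35÷3 = 11 each, +1 to first 2
Round 5: Greywater=38 Ironridge=43 Juniper=36 → close Ironridge (overflow 29)
  43÷2 = 21 each, +1 to first 1
Round 6: Greywater=60 Juniper=57 → close Greywater (overflow 45)
  60÷1 = 60 each, +1 to first 0

Closure order: Cedarfen, Elkhorn, Hollowpine, Dunmere, Ironridge, Greywater
Last habitat: Juniper with 117 animals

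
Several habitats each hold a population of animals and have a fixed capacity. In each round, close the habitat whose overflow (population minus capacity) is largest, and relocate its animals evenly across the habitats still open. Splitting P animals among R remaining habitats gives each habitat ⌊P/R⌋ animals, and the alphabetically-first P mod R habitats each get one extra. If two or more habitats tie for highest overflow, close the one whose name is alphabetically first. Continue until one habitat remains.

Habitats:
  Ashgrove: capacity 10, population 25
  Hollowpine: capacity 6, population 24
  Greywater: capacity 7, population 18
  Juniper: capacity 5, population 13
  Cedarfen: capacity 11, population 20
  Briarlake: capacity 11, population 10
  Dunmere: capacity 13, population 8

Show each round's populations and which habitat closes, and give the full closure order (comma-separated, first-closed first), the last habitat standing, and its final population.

Round 1: Ashgrove=25 Briarlake=10 Cedarfen=20 Dunmere=8 Greywater=18 Hollowpine=24 Juniper=13 → close Hollowpine (overflow 18)
  24÷6 = 4 each, +1 to first 0
Round 2: Ashgrove=29 Briarlake=14 Cedarfen=24 Dunmere=12 Greywater=22 Juniper=17 → close Ashgrove (overflow 19)
  29÷5 = 5 each, +1 to first 4
Round 3: Briarlake=20 Cedarfen=30 Dunmere=18 Greywater=28 Juniper=22 → close Greywater (overflow 21)
  28÷4 = 7 each, +1 to first 0
Round 4: Briarlake=27 Cedarfen=37 Dunmere=25 Juniper=29 → close Cedarfen (overflow 26)
  37÷3 = 12 each, +1 to first 1
Round 5: Briarlake=40 Dunmere=37 Juniper=41 → close Juniper (overflow 36)
  41÷2 = 20 each, +1 to first 1
Round 6: Briarlake=61 Dunmere=57 → close Briarlake (overflow 50)
  61÷1 = 61 each, +1 to first 0

Closure order: Hollowpine, Ashgrove, Greywater, Cedarfen, Juniper, Briarlake
Last habitat: Dunmere with 118 animals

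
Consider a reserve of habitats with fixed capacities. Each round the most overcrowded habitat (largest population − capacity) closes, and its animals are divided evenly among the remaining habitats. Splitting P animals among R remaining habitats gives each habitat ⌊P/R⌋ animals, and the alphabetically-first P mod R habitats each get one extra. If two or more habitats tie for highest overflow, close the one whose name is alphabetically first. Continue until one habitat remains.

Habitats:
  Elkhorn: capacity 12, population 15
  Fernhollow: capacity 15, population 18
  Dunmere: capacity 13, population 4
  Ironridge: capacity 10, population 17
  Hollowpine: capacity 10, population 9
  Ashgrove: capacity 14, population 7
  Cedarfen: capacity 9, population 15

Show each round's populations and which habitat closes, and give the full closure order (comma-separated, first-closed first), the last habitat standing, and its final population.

Closure order: Ironridge, Cedarfen, Elkhorn, Fernhollow, Hollowpine, Ashgrove
Last habitat: Dunmere with 85 animals

Round 1: Ashgrove=7 Cedarfen=15 Dunmere=4 Elkhorn=15 Fernhollow=18 Hollowpine=9 Ironridge=17 → close Ironridge (overflow 7)
  17÷6 = 2 each, +1 to first 5
Round 2: Ashgrove=10 Cedarfen=18 Dunmere=7 Elkhorn=18 Fernhollow=21 Hollowpine=11 → close Cedarfen (overflow 9)
  18÷5 = 3 each, +1 to first 3
Round 3: Ashgrove=14 Dunmere=11 Elkhorn=22 Fernhollow=24 Hollowpine=14 → close Elkhorn (overflow 10)
  22÷4 = 5 each, +1 to first 2
Round 4: Ashgrove=20 Dunmere=17 Fernhollow=29 Hollowpine=19 → close Fernhollow (overflow 14)
  29÷3 = 9 each, +1 to first 2
Round 5: Ashgrove=30 Dunmere=27 Hollowpine=28 → close Hollowpine (overflow 18)
  28÷2 = 14 each, +1 to first 0
Round 6: Ashgrove=44 Dunmere=41 → close Ashgrove (overflow 30)
  44÷1 = 44 each, +1 to first 0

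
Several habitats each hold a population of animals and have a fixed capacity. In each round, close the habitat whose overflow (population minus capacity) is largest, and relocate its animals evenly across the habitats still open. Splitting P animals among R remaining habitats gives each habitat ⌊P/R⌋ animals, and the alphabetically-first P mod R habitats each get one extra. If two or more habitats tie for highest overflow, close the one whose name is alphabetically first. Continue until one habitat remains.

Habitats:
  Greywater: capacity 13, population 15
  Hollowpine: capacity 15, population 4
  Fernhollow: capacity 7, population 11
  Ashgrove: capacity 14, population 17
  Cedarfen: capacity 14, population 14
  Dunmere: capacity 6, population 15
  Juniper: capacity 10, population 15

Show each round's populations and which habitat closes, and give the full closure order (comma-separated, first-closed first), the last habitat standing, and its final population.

Closure order: Dunmere, Fernhollow, Ashgrove, Juniper, Greywater, Cedarfen
Last habitat: Hollowpine with 91 animals

Round 1: Ashgrove=17 Cedarfen=14 Dunmere=15 Fernhollow=11 Greywater=15 Hollowpine=4 Juniper=15 → close Dunmere (overflow 9)
  15÷6 = 2 each, +1 to first 3
Round 2: Ashgrove=20 Cedarfen=17 Fernhollow=14 Greywater=17 Hollowpine=6 Juniper=17 → close Fernhollow (overflow 7)
  14÷5 = 2 each, +1 to first 4
Round 3: Ashgrove=23 Cedarfen=20 Greywater=20 Hollowpine=9 Juniper=19 → close Ashgrove (overflow 9)
  23÷4 = 5 each, +1 to first 3
Round 4: Cedarfen=26 Greywater=26 Hollowpine=15 Juniper=24 → close Juniper (overflow 14)
  24÷3 = 8 each, +1 to first 0
Round 5: Cedarfen=34 Greywater=34 Hollowpine=23 → close Greywater (overflow 21)
  34÷2 = 17 each, +1 to first 0
Round 6: Cedarfen=51 Hollowpine=40 → close Cedarfen (overflow 37)
  51÷1 = 51 each, +1 to first 0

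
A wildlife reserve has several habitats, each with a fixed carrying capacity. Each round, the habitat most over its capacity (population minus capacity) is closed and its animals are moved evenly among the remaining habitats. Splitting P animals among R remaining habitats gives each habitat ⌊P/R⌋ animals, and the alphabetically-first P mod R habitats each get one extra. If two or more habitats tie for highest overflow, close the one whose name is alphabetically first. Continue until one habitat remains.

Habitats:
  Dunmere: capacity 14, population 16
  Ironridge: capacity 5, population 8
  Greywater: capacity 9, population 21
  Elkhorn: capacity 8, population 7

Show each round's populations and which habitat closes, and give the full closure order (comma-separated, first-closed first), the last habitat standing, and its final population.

Round 1: Dunmere=16 Elkhorn=7 Greywater=21 Ironridge=8 → close Greywater (overflow 12)
  21÷3 = 7 each, +1 to first 0
Round 2: Dunmere=23 Elkhorn=14 Ironridge=15 → close Ironridge (overflow 10)
  15÷2 = 7 each, +1 to first 1
Round 3: Dunmere=31 Elkhorn=21 → close Dunmere (overflow 17)
  31÷1 = 31 each, +1 to first 0

Closure order: Greywater, Ironridge, Dunmere
Last habitat: Elkhorn with 52 animals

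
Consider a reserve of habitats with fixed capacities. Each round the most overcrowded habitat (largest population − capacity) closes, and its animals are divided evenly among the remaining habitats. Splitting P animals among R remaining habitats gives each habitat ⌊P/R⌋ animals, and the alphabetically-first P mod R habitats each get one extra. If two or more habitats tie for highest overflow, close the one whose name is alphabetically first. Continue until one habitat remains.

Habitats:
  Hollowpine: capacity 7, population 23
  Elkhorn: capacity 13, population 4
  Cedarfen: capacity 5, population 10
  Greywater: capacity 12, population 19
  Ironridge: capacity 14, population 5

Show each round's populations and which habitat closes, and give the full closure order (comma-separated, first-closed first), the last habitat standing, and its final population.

Closure order: Hollowpine, Greywater, Cedarfen, Elkhorn
Last habitat: Ironridge with 61 animals

Round 1: Cedarfen=10 Elkhorn=4 Greywater=19 Hollowpine=23 Ironridge=5 → close Hollowpine (overflow 16)
  23÷4 = 5 each, +1 to first 3
Round 2: Cedarfen=16 Elkhorn=10 Greywater=25 Ironridge=10 → close Greywater (overflow 13)
  25÷3 = 8 each, +1 to first 1
Round 3: Cedarfen=25 Elkhorn=18 Ironridge=18 → close Cedarfen (overflow 20)
  25÷2 = 12 each, +1 to first 1
Round 4: Elkhorn=31 Ironridge=30 → close Elkhorn (overflow 18)
  31÷1 = 31 each, +1 to first 0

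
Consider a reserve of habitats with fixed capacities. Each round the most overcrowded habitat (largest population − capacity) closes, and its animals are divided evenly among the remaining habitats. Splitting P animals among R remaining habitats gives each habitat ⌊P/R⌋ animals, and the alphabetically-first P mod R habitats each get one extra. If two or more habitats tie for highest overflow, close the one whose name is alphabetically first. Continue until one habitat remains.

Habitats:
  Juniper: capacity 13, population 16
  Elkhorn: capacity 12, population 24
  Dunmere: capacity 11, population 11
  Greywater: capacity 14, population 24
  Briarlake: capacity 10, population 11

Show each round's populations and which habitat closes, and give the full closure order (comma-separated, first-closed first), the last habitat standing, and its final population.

Closure order: Elkhorn, Greywater, Juniper, Briarlake
Last habitat: Dunmere with 86 animals

Round 1: Briarlake=11 Dunmere=11 Elkhorn=24 Greywater=24 Juniper=16 → close Elkhorn (overflow 12)
  24÷4 = 6 each, +1 to first 0
Round 2: Briarlake=17 Dunmere=17 Greywater=30 Juniper=22 → close Greywater (overflow 16)
  30÷3 = 10 each, +1 to first 0
Round 3: Briarlake=27 Dunmere=27 Juniper=32 → close Juniper (overflow 19)
  32÷2 = 16 each, +1 to first 0
Round 4: Briarlake=43 Dunmere=43 → close Briarlake (overflow 33)
  43÷1 = 43 each, +1 to first 0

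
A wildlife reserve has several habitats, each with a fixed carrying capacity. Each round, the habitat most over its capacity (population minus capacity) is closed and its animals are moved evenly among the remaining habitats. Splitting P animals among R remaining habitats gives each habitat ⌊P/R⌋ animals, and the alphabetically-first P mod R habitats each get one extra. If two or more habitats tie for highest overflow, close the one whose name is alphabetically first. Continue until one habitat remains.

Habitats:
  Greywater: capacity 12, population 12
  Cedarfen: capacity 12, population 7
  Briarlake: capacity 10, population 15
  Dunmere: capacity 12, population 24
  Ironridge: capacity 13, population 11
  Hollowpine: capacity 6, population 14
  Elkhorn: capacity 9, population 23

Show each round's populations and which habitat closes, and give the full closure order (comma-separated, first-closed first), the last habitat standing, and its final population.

Round 1: Briarlake=15 Cedarfen=7 Dunmere=24 Elkhorn=23 Greywater=12 Hollowpine=14 Ironridge=11 → close Elkhorn (overflow 14)
  23÷6 = 3 each, +1 to first 5
Round 2: Briarlake=19 Cedarfen=11 Dunmere=28 Greywater=16 Hollowpine=18 Ironridge=14 → close Dunmere (overflow 16)
  28÷5 = 5 each, +1 to first 3
Round 3: Briarlake=25 Cedarfen=17 Greywater=22 Hollowpine=23 Ironridge=19 → close Hollowpine (overflow 17)
  23÷4 = 5 each, +1 to first 3
Round 4: Briarlake=31 Cedarfen=23 Greywater=28 Ironridge=24 → close Briarlake (overflow 21)
  31÷3 = 10 each, +1 to first 1
Round 5: Cedarfen=34 Greywater=38 Ironridge=34 → close Greywater (overflow 26)
  38÷2 = 19 each, +1 to first 0
Round 6: Cedarfen=53 Ironridge=53 → close Cedarfen (overflow 41)
  53÷1 = 53 each, +1 to first 0

Closure order: Elkhorn, Dunmere, Hollowpine, Briarlake, Greywater, Cedarfen
Last habitat: Ironridge with 106 animals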